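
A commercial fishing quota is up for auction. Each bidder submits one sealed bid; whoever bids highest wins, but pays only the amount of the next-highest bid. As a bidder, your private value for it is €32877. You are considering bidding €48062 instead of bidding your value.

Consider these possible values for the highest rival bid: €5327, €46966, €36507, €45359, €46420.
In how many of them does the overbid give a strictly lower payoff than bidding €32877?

4

The deviation hurts exactly when the highest competing bid lies strictly between €32877 and €48062 — overbidding then wins at a price above your value.
€5327: below both → same outcome either way.
€46966: inside the interval → strictly worse (loss €14089).
€36507: inside the interval → strictly worse (loss €3630).
€45359: inside the interval → strictly worse (loss €12482).
€46420: inside the interval → strictly worse (loss €13543).
Count: 4.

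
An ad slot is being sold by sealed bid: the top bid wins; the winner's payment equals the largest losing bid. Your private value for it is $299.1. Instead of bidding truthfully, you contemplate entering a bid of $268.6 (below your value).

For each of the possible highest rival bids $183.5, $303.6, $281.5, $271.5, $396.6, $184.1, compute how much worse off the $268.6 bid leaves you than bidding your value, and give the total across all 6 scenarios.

$45.2

The deviation costs you only when the competing bid falls strictly between $268.6 and $299.1; elsewhere both bids give the same outcome.
$183.5: outcomes coincide → loss $0.
$303.6: outcomes coincide → loss $0.
$281.5: truthful payoff $17.6, deviation payoff $0 → loss $17.6.
$271.5: truthful payoff $27.6, deviation payoff $0 → loss $27.6.
$396.6: outcomes coincide → loss $0.
$184.1: outcomes coincide → loss $0.
Total loss = $17.6 + $27.6 = $45.2.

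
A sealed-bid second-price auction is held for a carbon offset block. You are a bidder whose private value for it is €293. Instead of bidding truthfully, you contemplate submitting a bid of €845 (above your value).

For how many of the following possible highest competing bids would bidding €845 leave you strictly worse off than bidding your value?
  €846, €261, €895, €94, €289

0

The deviation hurts exactly when the highest competing bid lies strictly between €293 and €845 — overbidding then wins at a price above your value.
€846: above both → same outcome either way.
€261: below both → same outcome either way.
€895: above both → same outcome either way.
€94: below both → same outcome either way.
€289: below both → same outcome either way.
Count: 0.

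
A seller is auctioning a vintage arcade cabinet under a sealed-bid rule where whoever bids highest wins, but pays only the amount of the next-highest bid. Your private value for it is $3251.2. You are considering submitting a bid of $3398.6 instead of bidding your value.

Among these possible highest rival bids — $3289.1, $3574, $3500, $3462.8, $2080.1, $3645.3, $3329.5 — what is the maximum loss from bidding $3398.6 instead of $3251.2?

$78.3

$3289.1: truthful gives $0, deviation gives −$37.9 → loss $37.9.
$3574: same outcome either way → loss $0.
$3500: same outcome either way → loss $0.
$3462.8: same outcome either way → loss $0.
$2080.1: same outcome either way → loss $0.
$3645.3: same outcome either way → loss $0.
$3329.5: truthful gives $0, deviation gives −$78.3 → loss $78.3.
Maximum loss: $78.3.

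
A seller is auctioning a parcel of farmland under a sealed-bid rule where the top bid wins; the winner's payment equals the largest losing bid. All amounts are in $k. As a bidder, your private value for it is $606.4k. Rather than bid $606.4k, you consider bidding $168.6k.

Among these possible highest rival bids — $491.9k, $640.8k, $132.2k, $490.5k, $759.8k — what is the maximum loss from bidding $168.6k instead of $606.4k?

$115.9k

$491.9k: truthful gives $114.5k, deviation gives $0k → loss $114.5k.
$640.8k: same outcome either way → loss $0k.
$132.2k: same outcome either way → loss $0k.
$490.5k: truthful gives $115.9k, deviation gives $0k → loss $115.9k.
$759.8k: same outcome either way → loss $0k.
Maximum loss: $115.9k.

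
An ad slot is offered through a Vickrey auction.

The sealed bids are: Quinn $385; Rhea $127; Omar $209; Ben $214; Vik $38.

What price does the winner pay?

Highest bid: Quinn at $385, so Quinn wins.
Second-highest bid: Ben at $214 — that is the price the winner pays.

$214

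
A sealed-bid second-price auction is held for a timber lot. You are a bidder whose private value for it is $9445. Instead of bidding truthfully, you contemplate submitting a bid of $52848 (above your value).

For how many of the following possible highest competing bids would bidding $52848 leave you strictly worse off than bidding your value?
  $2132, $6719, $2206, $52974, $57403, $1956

The deviation hurts exactly when the highest competing bid lies strictly between $9445 and $52848 — overbidding then wins at a price above your value.
$2132: below both → same outcome either way.
$6719: below both → same outcome either way.
$2206: below both → same outcome either way.
$52974: above both → same outcome either way.
$57403: above both → same outcome either way.
$1956: below both → same outcome either way.
Count: 0.

0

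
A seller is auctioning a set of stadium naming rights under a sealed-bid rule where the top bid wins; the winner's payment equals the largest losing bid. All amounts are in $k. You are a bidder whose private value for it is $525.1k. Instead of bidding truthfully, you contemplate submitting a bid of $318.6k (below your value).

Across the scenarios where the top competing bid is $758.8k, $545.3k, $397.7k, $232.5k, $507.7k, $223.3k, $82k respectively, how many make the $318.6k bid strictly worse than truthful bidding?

The deviation hurts exactly when the highest competing bid lies strictly between $318.6k and $525.1k — underbidding then forfeits a profitable win.
$758.8k: above both → same outcome either way.
$545.3k: above both → same outcome either way.
$397.7k: inside the interval → strictly worse (loss $127.4k).
$232.5k: below both → same outcome either way.
$507.7k: inside the interval → strictly worse (loss $17.4k).
$223.3k: below both → same outcome either way.
$82k: below both → same outcome either way.
Count: 2.

2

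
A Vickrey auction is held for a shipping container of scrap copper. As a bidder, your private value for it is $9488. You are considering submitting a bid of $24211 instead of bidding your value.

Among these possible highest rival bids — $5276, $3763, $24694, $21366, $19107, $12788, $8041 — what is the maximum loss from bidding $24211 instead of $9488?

$5276: same outcome either way → loss $0.
$3763: same outcome either way → loss $0.
$24694: same outcome either way → loss $0.
$21366: truthful gives $0, deviation gives −$11878 → loss $11878.
$19107: truthful gives $0, deviation gives −$9619 → loss $9619.
$12788: truthful gives $0, deviation gives −$3300 → loss $3300.
$8041: same outcome either way → loss $0.
Maximum loss: $11878.

$11878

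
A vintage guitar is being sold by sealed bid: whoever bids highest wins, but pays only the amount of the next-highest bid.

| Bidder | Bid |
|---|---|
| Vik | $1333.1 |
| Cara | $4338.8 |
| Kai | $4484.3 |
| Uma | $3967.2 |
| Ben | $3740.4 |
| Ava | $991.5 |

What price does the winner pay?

$4338.8

Highest bid: Kai at $4484.3, so Kai wins.
Second-highest bid: Cara at $4338.8 — that is the price the winner pays.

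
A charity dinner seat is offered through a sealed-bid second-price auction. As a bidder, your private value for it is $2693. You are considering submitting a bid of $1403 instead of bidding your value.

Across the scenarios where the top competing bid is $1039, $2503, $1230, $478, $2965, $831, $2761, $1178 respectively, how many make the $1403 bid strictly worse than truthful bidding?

1

The deviation hurts exactly when the highest competing bid lies strictly between $1403 and $2693 — underbidding then forfeits a profitable win.
$1039: below both → same outcome either way.
$2503: inside the interval → strictly worse (loss $190).
$1230: below both → same outcome either way.
$478: below both → same outcome either way.
$2965: above both → same outcome either way.
$831: below both → same outcome either way.
$2761: above both → same outcome either way.
$1178: below both → same outcome either way.
Count: 1.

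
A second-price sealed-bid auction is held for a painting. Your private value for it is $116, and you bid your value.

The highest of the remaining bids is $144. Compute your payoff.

Your bid $116 is below the highest competing bid $144, so you lose.
A losing bidder pays nothing and receives nothing: payoff = $0.

$0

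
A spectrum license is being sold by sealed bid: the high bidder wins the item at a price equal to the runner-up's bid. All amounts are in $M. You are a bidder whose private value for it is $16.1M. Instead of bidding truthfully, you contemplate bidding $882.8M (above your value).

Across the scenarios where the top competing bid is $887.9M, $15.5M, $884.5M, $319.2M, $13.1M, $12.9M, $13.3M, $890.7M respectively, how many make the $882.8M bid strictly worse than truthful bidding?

1

The deviation hurts exactly when the highest competing bid lies strictly between $16.1M and $882.8M — overbidding then wins at a price above your value.
$887.9M: above both → same outcome either way.
$15.5M: below both → same outcome either way.
$884.5M: above both → same outcome either way.
$319.2M: inside the interval → strictly worse (loss $303.1M).
$13.1M: below both → same outcome either way.
$12.9M: below both → same outcome either way.
$13.3M: below both → same outcome either way.
$890.7M: above both → same outcome either way.
Count: 1.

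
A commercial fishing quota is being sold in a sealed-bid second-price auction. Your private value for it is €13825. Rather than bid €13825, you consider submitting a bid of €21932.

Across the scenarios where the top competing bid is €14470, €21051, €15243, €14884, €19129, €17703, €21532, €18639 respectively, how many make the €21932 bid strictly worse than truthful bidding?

The deviation hurts exactly when the highest competing bid lies strictly between €13825 and €21932 — overbidding then wins at a price above your value.
€14470: inside the interval → strictly worse (loss €645).
€21051: inside the interval → strictly worse (loss €7226).
€15243: inside the interval → strictly worse (loss €1418).
€14884: inside the interval → strictly worse (loss €1059).
€19129: inside the interval → strictly worse (loss €5304).
€17703: inside the interval → strictly worse (loss €3878).
€21532: inside the interval → strictly worse (loss €7707).
€18639: inside the interval → strictly worse (loss €4814).
Count: 8.

8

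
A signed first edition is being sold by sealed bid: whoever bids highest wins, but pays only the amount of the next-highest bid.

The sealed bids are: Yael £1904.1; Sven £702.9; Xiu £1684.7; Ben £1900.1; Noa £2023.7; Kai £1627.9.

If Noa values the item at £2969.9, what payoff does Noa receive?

£1065.8

Highest bid: Noa at £2023.7, so Noa wins.
Second-highest bid: Yael at £1904.1 — that is the price the winner pays.
Noa's payoff = value − price = £2969.9 − £1904.1 = £1065.8.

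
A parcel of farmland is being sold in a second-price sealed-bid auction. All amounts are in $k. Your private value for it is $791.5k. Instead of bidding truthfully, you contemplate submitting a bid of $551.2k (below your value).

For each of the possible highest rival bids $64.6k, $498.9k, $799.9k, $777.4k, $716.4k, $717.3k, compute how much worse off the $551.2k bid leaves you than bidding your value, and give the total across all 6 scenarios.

The deviation costs you only when the competing bid falls strictly between $551.2k and $791.5k; elsewhere both bids give the same outcome.
$64.6k: outcomes coincide → loss $0k.
$498.9k: outcomes coincide → loss $0k.
$799.9k: outcomes coincide → loss $0k.
$777.4k: truthful payoff $14.1k, deviation payoff $0k → loss $14.1k.
$716.4k: truthful payoff $75.1k, deviation payoff $0k → loss $75.1k.
$717.3k: truthful payoff $74.2k, deviation payoff $0k → loss $74.2k.
Total loss = $14.1k + $75.1k + $74.2k = $163.4k.

$163.4k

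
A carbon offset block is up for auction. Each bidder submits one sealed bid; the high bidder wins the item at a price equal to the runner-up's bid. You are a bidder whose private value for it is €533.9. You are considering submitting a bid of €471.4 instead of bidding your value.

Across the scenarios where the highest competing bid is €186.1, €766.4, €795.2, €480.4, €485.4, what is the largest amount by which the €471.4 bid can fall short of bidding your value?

€186.1: same outcome either way → loss €0.
€766.4: same outcome either way → loss €0.
€795.2: same outcome either way → loss €0.
€480.4: truthful gives €53.5, deviation gives €0 → loss €53.5.
€485.4: truthful gives €48.5, deviation gives €0 → loss €48.5.
Maximum loss: €53.5.

€53.5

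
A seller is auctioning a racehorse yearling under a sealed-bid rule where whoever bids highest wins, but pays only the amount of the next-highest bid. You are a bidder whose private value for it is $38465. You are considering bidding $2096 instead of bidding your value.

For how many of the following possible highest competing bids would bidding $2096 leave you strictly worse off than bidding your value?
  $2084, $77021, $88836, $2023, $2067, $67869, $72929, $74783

0

The deviation hurts exactly when the highest competing bid lies strictly between $2096 and $38465 — underbidding then forfeits a profitable win.
$2084: below both → same outcome either way.
$77021: above both → same outcome either way.
$88836: above both → same outcome either way.
$2023: below both → same outcome either way.
$2067: below both → same outcome either way.
$67869: above both → same outcome either way.
$72929: above both → same outcome either way.
$74783: above both → same outcome either way.
Count: 0.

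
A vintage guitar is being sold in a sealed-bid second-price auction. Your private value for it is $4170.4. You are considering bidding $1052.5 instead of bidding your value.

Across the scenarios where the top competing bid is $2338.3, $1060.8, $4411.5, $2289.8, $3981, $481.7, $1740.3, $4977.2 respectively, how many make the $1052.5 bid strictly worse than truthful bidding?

5

The deviation hurts exactly when the highest competing bid lies strictly between $1052.5 and $4170.4 — underbidding then forfeits a profitable win.
$2338.3: inside the interval → strictly worse (loss $1832.1).
$1060.8: inside the interval → strictly worse (loss $3109.6).
$4411.5: above both → same outcome either way.
$2289.8: inside the interval → strictly worse (loss $1880.6).
$3981: inside the interval → strictly worse (loss $189.4).
$481.7: below both → same outcome either way.
$1740.3: inside the interval → strictly worse (loss $2430.1).
$4977.2: above both → same outcome either way.
Count: 5.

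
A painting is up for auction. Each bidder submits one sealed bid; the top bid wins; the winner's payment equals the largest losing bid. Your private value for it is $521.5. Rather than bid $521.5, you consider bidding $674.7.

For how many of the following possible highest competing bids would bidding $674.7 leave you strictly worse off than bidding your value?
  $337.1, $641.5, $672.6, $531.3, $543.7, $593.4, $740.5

The deviation hurts exactly when the highest competing bid lies strictly between $521.5 and $674.7 — overbidding then wins at a price above your value.
$337.1: below both → same outcome either way.
$641.5: inside the interval → strictly worse (loss $120).
$672.6: inside the interval → strictly worse (loss $151.1).
$531.3: inside the interval → strictly worse (loss $9.8).
$543.7: inside the interval → strictly worse (loss $22.2).
$593.4: inside the interval → strictly worse (loss $71.9).
$740.5: above both → same outcome either way.
Count: 5.

5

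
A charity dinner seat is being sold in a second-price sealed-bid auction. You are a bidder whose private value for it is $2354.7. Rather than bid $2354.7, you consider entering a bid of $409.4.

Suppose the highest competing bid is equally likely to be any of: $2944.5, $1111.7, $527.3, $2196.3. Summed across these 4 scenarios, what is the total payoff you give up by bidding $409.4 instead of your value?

The deviation costs you only when the competing bid falls strictly between $409.4 and $2354.7; elsewhere both bids give the same outcome.
$2944.5: outcomes coincide → loss $0.
$1111.7: truthful payoff $1243, deviation payoff $0 → loss $1243.
$527.3: truthful payoff $1827.4, deviation payoff $0 → loss $1827.4.
$2196.3: truthful payoff $158.4, deviation payoff $0 → loss $158.4.
Total loss = $1243 + $1827.4 + $158.4 = $3228.8.
Because the price is fixed by the runner-up's bid, deviating from your value can only change a good outcome into a bad one — never the reverse.

$3228.8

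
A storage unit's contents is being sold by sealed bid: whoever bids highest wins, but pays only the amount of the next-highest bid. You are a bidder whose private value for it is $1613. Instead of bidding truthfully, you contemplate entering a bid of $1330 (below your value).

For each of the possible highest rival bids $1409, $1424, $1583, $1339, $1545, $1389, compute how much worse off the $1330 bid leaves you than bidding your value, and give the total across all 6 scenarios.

The deviation costs you only when the competing bid falls strictly between $1330 and $1613; elsewhere both bids give the same outcome.
$1409: truthful payoff $204, deviation payoff $0 → loss $204.
$1424: truthful payoff $189, deviation payoff $0 → loss $189.
$1583: truthful payoff $30, deviation payoff $0 → loss $30.
$1339: truthful payoff $274, deviation payoff $0 → loss $274.
$1545: truthful payoff $68, deviation payoff $0 → loss $68.
$1389: truthful payoff $224, deviation payoff $0 → loss $224.
Total loss = $204 + $189 + $30 + $274 + $68 + $224 = $989.
Truthful bidding weakly dominates here: raising your bid can only win items priced above your value, and lowering it can only forfeit items priced below.

$989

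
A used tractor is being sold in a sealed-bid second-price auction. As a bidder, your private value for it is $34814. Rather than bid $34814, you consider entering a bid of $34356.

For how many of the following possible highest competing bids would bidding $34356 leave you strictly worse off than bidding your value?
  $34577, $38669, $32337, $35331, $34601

The deviation hurts exactly when the highest competing bid lies strictly between $34356 and $34814 — underbidding then forfeits a profitable win.
$34577: inside the interval → strictly worse (loss $237).
$38669: above both → same outcome either way.
$32337: below both → same outcome either way.
$35331: above both → same outcome either way.
$34601: inside the interval → strictly worse (loss $213).
Count: 2.

2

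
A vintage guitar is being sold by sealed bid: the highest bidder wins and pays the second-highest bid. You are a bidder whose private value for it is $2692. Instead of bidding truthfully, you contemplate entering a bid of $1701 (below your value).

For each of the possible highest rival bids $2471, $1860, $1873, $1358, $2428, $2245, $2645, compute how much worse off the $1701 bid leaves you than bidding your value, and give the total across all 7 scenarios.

$2630

The deviation costs you only when the competing bid falls strictly between $1701 and $2692; elsewhere both bids give the same outcome.
$2471: truthful payoff $221, deviation payoff $0 → loss $221.
$1860: truthful payoff $832, deviation payoff $0 → loss $832.
$1873: truthful payoff $819, deviation payoff $0 → loss $819.
$1358: outcomes coincide → loss $0.
$2428: truthful payoff $264, deviation payoff $0 → loss $264.
$2245: truthful payoff $447, deviation payoff $0 → loss $447.
$2645: truthful payoff $47, deviation payoff $0 → loss $47.
Total loss = $221 + $832 + $819 + $264 + $447 + $47 = $2630.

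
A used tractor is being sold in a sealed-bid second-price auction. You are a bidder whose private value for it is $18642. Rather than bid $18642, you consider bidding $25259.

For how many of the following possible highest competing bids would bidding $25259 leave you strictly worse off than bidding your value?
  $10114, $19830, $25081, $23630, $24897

The deviation hurts exactly when the highest competing bid lies strictly between $18642 and $25259 — overbidding then wins at a price above your value.
$10114: below both → same outcome either way.
$19830: inside the interval → strictly worse (loss $1188).
$25081: inside the interval → strictly worse (loss $6439).
$23630: inside the interval → strictly worse (loss $4988).
$24897: inside the interval → strictly worse (loss $6255).
Count: 4.

4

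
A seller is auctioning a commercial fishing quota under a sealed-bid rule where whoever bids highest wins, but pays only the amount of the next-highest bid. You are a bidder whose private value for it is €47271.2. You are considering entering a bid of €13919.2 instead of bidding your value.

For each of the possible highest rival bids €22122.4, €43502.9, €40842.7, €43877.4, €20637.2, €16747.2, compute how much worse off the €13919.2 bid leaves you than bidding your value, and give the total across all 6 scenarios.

The deviation costs you only when the competing bid falls strictly between €13919.2 and €47271.2; elsewhere both bids give the same outcome.
€22122.4: truthful payoff €25148.8, deviation payoff €0 → loss €25148.8.
€43502.9: truthful payoff €3768.3, deviation payoff €0 → loss €3768.3.
€40842.7: truthful payoff €6428.5, deviation payoff €0 → loss €6428.5.
€43877.4: truthful payoff €3393.8, deviation payoff €0 → loss €3393.8.
€20637.2: truthful payoff €26634, deviation payoff €0 → loss €26634.
€16747.2: truthful payoff €30524, deviation payoff €0 → loss €30524.
Total loss = €25148.8 + €3768.3 + €6428.5 + €3393.8 + €26634 + €30524 = €95897.4.
In a second-price auction your bid sets only whether you win, not what you pay, so bidding your true value is weakly dominant.

€95897.4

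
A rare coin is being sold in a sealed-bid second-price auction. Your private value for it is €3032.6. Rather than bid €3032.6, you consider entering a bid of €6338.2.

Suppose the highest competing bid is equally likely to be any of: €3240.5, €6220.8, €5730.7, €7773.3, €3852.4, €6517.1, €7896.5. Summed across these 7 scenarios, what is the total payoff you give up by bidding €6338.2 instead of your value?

The deviation costs you only when the competing bid falls strictly between €3032.6 and €6338.2; elsewhere both bids give the same outcome.
€3240.5: truthful payoff €0, deviation payoff −€207.9 → loss €207.9.
€6220.8: truthful payoff €0, deviation payoff −€3188.2 → loss €3188.2.
€5730.7: truthful payoff €0, deviation payoff −€2698.1 → loss €2698.1.
€7773.3: outcomes coincide → loss €0.
€3852.4: truthful payoff €0, deviation payoff −€819.8 → loss €819.8.
€6517.1: outcomes coincide → loss €0.
€7896.5: outcomes coincide → loss €0.
Total loss = €207.9 + €3188.2 + €2698.1 + €819.8 = €6914.

€6914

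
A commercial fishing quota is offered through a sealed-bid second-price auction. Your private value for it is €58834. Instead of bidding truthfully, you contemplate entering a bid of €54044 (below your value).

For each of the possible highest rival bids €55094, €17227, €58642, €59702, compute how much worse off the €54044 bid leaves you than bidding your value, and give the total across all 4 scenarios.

The deviation costs you only when the competing bid falls strictly between €54044 and €58834; elsewhere both bids give the same outcome.
€55094: truthful payoff €3740, deviation payoff €0 → loss €3740.
€17227: outcomes coincide → loss €0.
€58642: truthful payoff €192, deviation payoff €0 → loss €192.
€59702: outcomes coincide → loss €0.
Total loss = €3740 + €192 = €3932.

€3932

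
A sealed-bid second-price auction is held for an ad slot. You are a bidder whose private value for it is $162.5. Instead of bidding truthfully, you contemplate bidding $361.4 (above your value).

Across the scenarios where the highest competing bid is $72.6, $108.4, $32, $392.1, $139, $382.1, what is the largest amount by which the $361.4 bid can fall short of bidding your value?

$0

$72.6: same outcome either way → loss $0.
$108.4: same outcome either way → loss $0.
$32: same outcome either way → loss $0.
$392.1: same outcome either way → loss $0.
$139: same outcome either way → loss $0.
$382.1: same outcome either way → loss $0.
Maximum loss: $0.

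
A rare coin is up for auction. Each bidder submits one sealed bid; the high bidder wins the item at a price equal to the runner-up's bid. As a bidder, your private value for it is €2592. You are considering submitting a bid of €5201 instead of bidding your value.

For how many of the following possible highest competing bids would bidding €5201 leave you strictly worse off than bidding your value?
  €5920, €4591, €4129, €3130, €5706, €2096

3

The deviation hurts exactly when the highest competing bid lies strictly between €2592 and €5201 — overbidding then wins at a price above your value.
€5920: above both → same outcome either way.
€4591: inside the interval → strictly worse (loss €1999).
€4129: inside the interval → strictly worse (loss €1537).
€3130: inside the interval → strictly worse (loss €538).
€5706: above both → same outcome either way.
€2096: below both → same outcome either way.
Count: 3.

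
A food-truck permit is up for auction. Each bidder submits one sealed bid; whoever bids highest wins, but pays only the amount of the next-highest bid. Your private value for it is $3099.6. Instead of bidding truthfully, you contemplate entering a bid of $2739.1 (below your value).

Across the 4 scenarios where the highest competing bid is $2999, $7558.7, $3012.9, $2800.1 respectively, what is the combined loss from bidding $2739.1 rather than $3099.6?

$486.8

The deviation costs you only when the competing bid falls strictly between $2739.1 and $3099.6; elsewhere both bids give the same outcome.
$2999: truthful payoff $100.6, deviation payoff $0 → loss $100.6.
$7558.7: outcomes coincide → loss $0.
$3012.9: truthful payoff $86.7, deviation payoff $0 → loss $86.7.
$2800.1: truthful payoff $299.5, deviation payoff $0 → loss $299.5.
Total loss = $100.6 + $86.7 + $299.5 = $486.8.
Because the price is fixed by the runner-up's bid, deviating from your value can only change a good outcome into a bad one — never the reverse.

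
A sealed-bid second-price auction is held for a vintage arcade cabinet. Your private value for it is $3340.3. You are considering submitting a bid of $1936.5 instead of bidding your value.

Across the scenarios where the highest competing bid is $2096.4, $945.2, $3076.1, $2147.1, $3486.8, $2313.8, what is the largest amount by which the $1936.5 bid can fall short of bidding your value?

$1243.9

$2096.4: truthful gives $1243.9, deviation gives $0 → loss $1243.9.
$945.2: same outcome either way → loss $0.
$3076.1: truthful gives $264.2, deviation gives $0 → loss $264.2.
$2147.1: truthful gives $1193.2, deviation gives $0 → loss $1193.2.
$3486.8: same outcome either way → loss $0.
$2313.8: truthful gives $1026.5, deviation gives $0 → loss $1026.5.
Maximum loss: $1243.9.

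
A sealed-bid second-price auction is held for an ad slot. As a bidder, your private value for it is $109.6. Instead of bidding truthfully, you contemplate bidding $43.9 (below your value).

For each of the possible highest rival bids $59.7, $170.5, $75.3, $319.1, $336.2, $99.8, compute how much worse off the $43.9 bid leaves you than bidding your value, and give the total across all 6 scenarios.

The deviation costs you only when the competing bid falls strictly between $43.9 and $109.6; elsewhere both bids give the same outcome.
$59.7: truthful payoff $49.9, deviation payoff $0 → loss $49.9.
$170.5: outcomes coincide → loss $0.
$75.3: truthful payoff $34.3, deviation payoff $0 → loss $34.3.
$319.1: outcomes coincide → loss $0.
$336.2: outcomes coincide → loss $0.
$99.8: truthful payoff $9.8, deviation payoff $0 → loss $9.8.
Total loss = $49.9 + $34.3 + $9.8 = $94.

$94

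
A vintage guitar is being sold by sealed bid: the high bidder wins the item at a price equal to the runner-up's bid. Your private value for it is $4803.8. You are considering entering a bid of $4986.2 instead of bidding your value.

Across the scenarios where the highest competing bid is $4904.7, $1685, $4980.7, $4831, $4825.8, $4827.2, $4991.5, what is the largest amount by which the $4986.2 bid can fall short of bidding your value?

$176.9

$4904.7: truthful gives $0, deviation gives −$100.9 → loss $100.9.
$1685: same outcome either way → loss $0.
$4980.7: truthful gives $0, deviation gives −$176.9 → loss $176.9.
$4831: truthful gives $0, deviation gives −$27.2 → loss $27.2.
$4825.8: truthful gives $0, deviation gives −$22 → loss $22.
$4827.2: truthful gives $0, deviation gives −$23.4 → loss $23.4.
$4991.5: same outcome either way → loss $0.
Maximum loss: $176.9.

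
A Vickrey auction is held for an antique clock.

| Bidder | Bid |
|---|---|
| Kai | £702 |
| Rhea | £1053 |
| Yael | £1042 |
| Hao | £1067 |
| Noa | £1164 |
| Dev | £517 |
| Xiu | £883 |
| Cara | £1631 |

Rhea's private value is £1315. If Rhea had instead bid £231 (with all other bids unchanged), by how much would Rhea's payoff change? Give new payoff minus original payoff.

£0

The highest bid among the other bidders is £1631; Rhea's bid doesn't change that.
Original bid £1053: Rhea is not highest (top rival bid is £1631); payoff £0.
Alternative bid £231: Rhea is not highest (top rival bid is £1631); payoff £0.
Change in payoff = £0 − (£0) = £0.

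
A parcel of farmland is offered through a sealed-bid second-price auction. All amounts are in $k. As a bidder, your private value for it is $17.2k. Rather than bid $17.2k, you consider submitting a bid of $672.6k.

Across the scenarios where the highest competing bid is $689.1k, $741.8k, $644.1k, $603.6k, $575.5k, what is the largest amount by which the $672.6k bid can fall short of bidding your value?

$689.1k: same outcome either way → loss $0k.
$741.8k: same outcome either way → loss $0k.
$644.1k: truthful gives $0k, deviation gives −$626.9k → loss $626.9k.
$603.6k: truthful gives $0k, deviation gives −$586.4k → loss $586.4k.
$575.5k: truthful gives $0k, deviation gives −$558.3k → loss $558.3k.
Maximum loss: $626.9k.

$626.9k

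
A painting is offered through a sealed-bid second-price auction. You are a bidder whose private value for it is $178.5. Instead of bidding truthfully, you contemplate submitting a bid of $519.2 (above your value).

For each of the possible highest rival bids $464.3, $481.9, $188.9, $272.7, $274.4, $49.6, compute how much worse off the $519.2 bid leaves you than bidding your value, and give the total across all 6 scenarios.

$789.7

The deviation costs you only when the competing bid falls strictly between $178.5 and $519.2; elsewhere both bids give the same outcome.
$464.3: truthful payoff $0, deviation payoff −$285.8 → loss $285.8.
$481.9: truthful payoff $0, deviation payoff −$303.4 → loss $303.4.
$188.9: truthful payoff $0, deviation payoff −$10.4 → loss $10.4.
$272.7: truthful payoff $0, deviation payoff −$94.2 → loss $94.2.
$274.4: truthful payoff $0, deviation payoff −$95.9 → loss $95.9.
$49.6: outcomes coincide → loss $0.
Total loss = $285.8 + $303.4 + $10.4 + $94.2 + $95.9 = $789.7.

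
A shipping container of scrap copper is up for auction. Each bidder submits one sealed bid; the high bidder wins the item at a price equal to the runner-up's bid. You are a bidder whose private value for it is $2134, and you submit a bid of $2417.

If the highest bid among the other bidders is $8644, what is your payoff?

Your bid $2417 is below the highest competing bid $8644, so you lose.
A losing bidder pays nothing and receives nothing: payoff = $0.

$0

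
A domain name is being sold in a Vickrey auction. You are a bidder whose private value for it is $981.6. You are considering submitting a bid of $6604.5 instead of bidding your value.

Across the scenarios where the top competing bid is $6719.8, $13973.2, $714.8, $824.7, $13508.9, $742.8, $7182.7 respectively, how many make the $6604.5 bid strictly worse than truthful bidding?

The deviation hurts exactly when the highest competing bid lies strictly between $981.6 and $6604.5 — overbidding then wins at a price above your value.
$6719.8: above both → same outcome either way.
$13973.2: above both → same outcome either way.
$714.8: below both → same outcome either way.
$824.7: below both → same outcome either way.
$13508.9: above both → same outcome either way.
$742.8: below both → same outcome either way.
$7182.7: above both → same outcome either way.
Count: 0.

0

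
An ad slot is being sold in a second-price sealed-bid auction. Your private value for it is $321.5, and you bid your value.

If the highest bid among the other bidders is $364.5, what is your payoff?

Your bid $321.5 is below the highest competing bid $364.5, so you lose.
A losing bidder pays nothing and receives nothing: payoff = $0.

$0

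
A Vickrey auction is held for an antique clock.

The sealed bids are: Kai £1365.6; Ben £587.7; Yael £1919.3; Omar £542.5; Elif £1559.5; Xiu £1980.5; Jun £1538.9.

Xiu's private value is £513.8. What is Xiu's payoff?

−£1405.5

Highest bid: Xiu at £1980.5, so Xiu wins.
Second-highest bid: Yael at £1919.3 — that is the price the winner pays.
Xiu's payoff = value − price = £513.8 − £1919.3 = −£1405.5.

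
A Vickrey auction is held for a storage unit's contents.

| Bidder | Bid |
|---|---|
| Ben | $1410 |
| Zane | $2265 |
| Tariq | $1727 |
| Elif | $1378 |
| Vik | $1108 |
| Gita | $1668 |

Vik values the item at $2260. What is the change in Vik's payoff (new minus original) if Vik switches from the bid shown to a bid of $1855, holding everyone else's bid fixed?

$0

The highest bid among the other bidders is $2265; Vik's bid doesn't change that.
Original bid $1108: Vik is not highest (top rival bid is $2265); payoff $0.
Alternative bid $1855: Vik is not highest (top rival bid is $2265); payoff $0.
Change in payoff = $0 − ($0) = $0.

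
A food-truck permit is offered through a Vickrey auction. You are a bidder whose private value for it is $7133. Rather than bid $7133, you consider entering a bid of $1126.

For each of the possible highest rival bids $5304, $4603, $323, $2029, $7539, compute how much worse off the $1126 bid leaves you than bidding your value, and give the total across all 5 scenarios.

$9463

The deviation costs you only when the competing bid falls strictly between $1126 and $7133; elsewhere both bids give the same outcome.
$5304: truthful payoff $1829, deviation payoff $0 → loss $1829.
$4603: truthful payoff $2530, deviation payoff $0 → loss $2530.
$323: outcomes coincide → loss $0.
$2029: truthful payoff $5104, deviation payoff $0 → loss $5104.
$7539: outcomes coincide → loss $0.
Total loss = $1829 + $2530 + $5104 = $9463.
Truthful bidding weakly dominates here: raising your bid can only win items priced above your value, and lowering it can only forfeit items priced below.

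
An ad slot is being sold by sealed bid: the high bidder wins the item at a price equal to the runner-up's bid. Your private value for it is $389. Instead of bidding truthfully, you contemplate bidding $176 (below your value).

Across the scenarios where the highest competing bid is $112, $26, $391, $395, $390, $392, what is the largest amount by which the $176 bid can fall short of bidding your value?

$112: same outcome either way → loss $0.
$26: same outcome either way → loss $0.
$391: same outcome either way → loss $0.
$395: same outcome either way → loss $0.
$390: same outcome either way → loss $0.
$392: same outcome either way → loss $0.
Maximum loss: $0.

$0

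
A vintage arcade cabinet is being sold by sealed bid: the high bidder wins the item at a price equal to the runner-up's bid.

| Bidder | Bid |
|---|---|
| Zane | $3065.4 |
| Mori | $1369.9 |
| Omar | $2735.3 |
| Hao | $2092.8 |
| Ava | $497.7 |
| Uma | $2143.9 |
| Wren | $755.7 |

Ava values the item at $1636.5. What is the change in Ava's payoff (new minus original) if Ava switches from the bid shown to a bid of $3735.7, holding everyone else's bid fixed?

−$1428.9

The highest bid among the other bidders is $3065.4; Ava's bid doesn't change that.
Original bid $497.7: Ava is not highest (top rival bid is $3065.4); payoff $0.
Alternative bid $3735.7: Ava is highest, pays the top rival bid $3065.4; payoff $1636.5 − $3065.4 = −$1428.9.
Change in payoff = −$1428.9 − ($0) = −$1428.9.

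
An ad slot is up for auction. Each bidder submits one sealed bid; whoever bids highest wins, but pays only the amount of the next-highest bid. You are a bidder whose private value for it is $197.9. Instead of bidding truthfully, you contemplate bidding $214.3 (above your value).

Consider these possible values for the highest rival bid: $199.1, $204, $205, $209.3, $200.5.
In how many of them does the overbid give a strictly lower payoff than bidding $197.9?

The deviation hurts exactly when the highest competing bid lies strictly between $197.9 and $214.3 — overbidding then wins at a price above your value.
$199.1: inside the interval → strictly worse (loss $1.2).
$204: inside the interval → strictly worse (loss $6.1).
$205: inside the interval → strictly worse (loss $7.1).
$209.3: inside the interval → strictly worse (loss $11.4).
$200.5: inside the interval → strictly worse (loss $2.6).
Count: 5.

5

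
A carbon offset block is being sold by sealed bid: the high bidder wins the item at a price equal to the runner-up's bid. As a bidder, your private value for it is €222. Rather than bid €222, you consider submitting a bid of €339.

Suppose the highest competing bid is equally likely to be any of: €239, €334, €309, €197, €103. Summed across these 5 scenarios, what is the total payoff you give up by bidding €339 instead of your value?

€216

The deviation costs you only when the competing bid falls strictly between €222 and €339; elsewhere both bids give the same outcome.
€239: truthful payoff €0, deviation payoff −€17 → loss €17.
€334: truthful payoff €0, deviation payoff −€112 → loss €112.
€309: truthful payoff €0, deviation payoff −€87 → loss €87.
€197: outcomes coincide → loss €0.
€103: outcomes coincide → loss €0.
Total loss = €17 + €112 + €87 = €216.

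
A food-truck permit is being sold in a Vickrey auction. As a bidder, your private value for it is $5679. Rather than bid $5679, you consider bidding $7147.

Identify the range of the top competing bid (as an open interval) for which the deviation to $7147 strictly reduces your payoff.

If the competing bid is below $5679, both bids win at the same price — no difference.
If it is above $7147, both bids lose — no difference.
If it lies strictly between $5679 and $7147, bidding your value loses (payoff 0) while bidding $7147 wins at a price above your value (payoff negative).
So the deviation strictly hurts on the open interval ($5679, $7147).

($5679, $7147)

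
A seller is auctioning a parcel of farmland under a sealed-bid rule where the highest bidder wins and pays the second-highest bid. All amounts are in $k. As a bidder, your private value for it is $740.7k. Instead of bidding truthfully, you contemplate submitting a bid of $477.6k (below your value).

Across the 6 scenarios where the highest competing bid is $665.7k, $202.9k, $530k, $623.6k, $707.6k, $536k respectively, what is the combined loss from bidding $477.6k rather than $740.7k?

The deviation costs you only when the competing bid falls strictly between $477.6k and $740.7k; elsewhere both bids give the same outcome.
$665.7k: truthful payoff $75k, deviation payoff $0k → loss $75k.
$202.9k: outcomes coincide → loss $0k.
$530k: truthful payoff $210.7k, deviation payoff $0k → loss $210.7k.
$623.6k: truthful payoff $117.1k, deviation payoff $0k → loss $117.1k.
$707.6k: truthful payoff $33.1k, deviation payoff $0k → loss $33.1k.
$536k: truthful payoff $204.7k, deviation payoff $0k → loss $204.7k.
Total loss = $75k + $210.7k + $117.1k + $33.1k + $204.7k = $640.6k.

$640.6k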